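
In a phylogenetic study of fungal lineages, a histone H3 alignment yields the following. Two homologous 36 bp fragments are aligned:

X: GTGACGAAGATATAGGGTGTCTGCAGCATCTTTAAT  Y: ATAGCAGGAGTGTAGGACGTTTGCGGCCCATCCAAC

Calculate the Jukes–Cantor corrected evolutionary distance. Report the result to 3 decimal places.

0.912

The sequences differ at 19 of 36 sites, so p = 19/36 ≈ 0.527778.
d = −(3/4) ln(1 − 4p/3) = −0.75 ln(1 − 0.703704) = −0.75 ln(0.296296)
  = −0.75 × (-1.216396) = 0.912297 substitutions/site.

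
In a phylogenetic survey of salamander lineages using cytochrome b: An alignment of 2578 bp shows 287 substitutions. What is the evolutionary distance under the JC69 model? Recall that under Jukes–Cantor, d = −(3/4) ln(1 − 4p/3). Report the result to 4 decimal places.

p = 287/2578 ≈ 0.111327.
d = −(3/4) ln(1 − 4p/3) = −0.75 ln(1 − 0.148436) = −0.75 ln(0.851564)
  = −0.75 × (-0.160681) = 0.120511 substitutions/site.

0.1205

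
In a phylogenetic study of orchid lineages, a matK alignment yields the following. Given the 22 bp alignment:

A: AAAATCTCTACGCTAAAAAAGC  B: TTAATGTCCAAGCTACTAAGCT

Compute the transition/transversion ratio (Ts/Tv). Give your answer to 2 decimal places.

0.43

Transitions are A↔G and C↔T; transversions are all other mismatches.
Transitions: 3. Transversions: 7.
R = 3/7 = 0.428571… ≈ 0.43 (to 2 d.p.).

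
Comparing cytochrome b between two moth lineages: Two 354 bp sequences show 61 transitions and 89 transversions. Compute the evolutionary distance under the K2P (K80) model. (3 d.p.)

P = 61/354 ≈ 0.172316 and Q = 89/354 ≈ 0.251412.
Under the Kimura two-parameter model, d = −½ ln(1 − 2P − Q) − ¼ ln(1 − 2Q).
1 − 2P − Q = 0.403956, giving −½ ln(0.403956) = 0.453225.
1 − 2Q = 0.497176, giving −¼ ln(0.497176) = 0.174703.
d = 0.453225 + 0.174703 = 0.627928.

0.628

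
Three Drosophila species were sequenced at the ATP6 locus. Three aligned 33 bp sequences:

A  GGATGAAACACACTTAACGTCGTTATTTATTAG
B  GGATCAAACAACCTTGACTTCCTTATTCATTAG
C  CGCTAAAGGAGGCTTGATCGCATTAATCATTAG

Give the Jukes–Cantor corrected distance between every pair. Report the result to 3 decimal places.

d(A,B) = 0.249, d(A,C) = 0.625, d(B,C) = 0.497

A–B: 7/33 sites differ → p ≈ 0.212121, d = −0.75 ln(1 − 0.282828) = 0.249330 ≈ 0.249.
A–C: 14/33 sites differ → p ≈ 0.424242, d = −0.75 ln(1 − 0.565656) = 0.625439 ≈ 0.625.
B–C: 12/33 sites differ → p ≈ 0.363636, d = −0.75 ln(1 − 0.484848) = 0.497470 ≈ 0.497.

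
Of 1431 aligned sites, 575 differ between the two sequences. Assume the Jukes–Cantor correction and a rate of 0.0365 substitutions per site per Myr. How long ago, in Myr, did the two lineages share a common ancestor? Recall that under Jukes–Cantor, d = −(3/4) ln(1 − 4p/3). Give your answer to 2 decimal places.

p = 575/1431 ≈ 0.401817.
d = −(3/4) ln(1 − 4p/3) = −0.75 ln(1 − 0.535756) = −0.75 ln(0.464244)
  = −0.75 × (-0.767345) = 0.575509 substitutions/site.
Under a molecular clock d = 2μt, so t = d/(2μ) = 0.575509 / (2 × 0.0365) = 7.88 Myr.

7.88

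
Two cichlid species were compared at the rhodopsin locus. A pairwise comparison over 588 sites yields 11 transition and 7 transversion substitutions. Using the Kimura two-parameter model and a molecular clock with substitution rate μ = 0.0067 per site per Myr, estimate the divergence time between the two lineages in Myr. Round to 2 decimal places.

2.34

P = 11/588 ≈ 0.018707 and Q = 7/588 ≈ 0.011905.
Under the Kimura two-parameter model, d = −½ ln(1 − 2P − Q) − ¼ ln(1 − 2Q).
1 − 2P − Q = 0.950681, giving −½ ln(0.950681) = 0.025288.
1 − 2Q = 0.97619, giving −¼ ln(0.97619) = 0.006025.
d = 0.025288 + 0.006025 = 0.031313.
Under a molecular clock d = 2μt, so t = d/(2μ) = 0.031313 / (2 × 0.0067) = 2.34 Myr.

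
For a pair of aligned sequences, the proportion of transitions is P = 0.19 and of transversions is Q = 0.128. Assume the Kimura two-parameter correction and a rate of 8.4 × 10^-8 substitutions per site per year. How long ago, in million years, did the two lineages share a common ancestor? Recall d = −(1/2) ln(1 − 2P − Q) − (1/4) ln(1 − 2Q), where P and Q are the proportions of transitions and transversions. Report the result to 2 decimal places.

Under the Kimura two-parameter model, d = −½ ln(1 − 2P − Q) − ¼ ln(1 − 2Q).
1 − 2P − Q = 0.492, giving −½ ln(0.492) = 0.354638.
1 − 2Q = 0.744, giving −¼ ln(0.744) = 0.073929.
d = 0.354638 + 0.073929 = 0.428567.
Under a molecular clock d = 2μt, so t = d/(2μ) = 0.428567 / (2 × 8.4 × 10^-8) = 2.55 million years.

2.55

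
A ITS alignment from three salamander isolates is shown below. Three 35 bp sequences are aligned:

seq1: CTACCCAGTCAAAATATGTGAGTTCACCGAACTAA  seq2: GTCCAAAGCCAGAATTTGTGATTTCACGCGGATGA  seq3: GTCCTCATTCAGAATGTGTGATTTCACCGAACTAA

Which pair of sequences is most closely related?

seq1–seq2: 14/35 differ, p = 0.400, d = 0.572.
seq1–seq3: 7/35 differ, p = 0.200, d = 0.233.
seq2–seq3: 11/35 differ, p = 0.314, d = 0.407.
The smallest distance is between seq1 and seq3.

seq1 and seq3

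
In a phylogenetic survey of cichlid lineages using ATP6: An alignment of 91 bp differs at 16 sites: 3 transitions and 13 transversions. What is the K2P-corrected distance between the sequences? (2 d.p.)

P = 3/91 ≈ 0.032967 and Q = 13/91 ≈ 0.142857.
Under the Kimura two-parameter model, d = −½ ln(1 − 2P − Q) − ¼ ln(1 − 2Q).
1 − 2P − Q = 0.791209, giving −½ ln(0.791209) = 0.117097.
1 − 2Q = 0.714286, giving −¼ ln(0.714286) = 0.084118.
d = 0.117097 + 0.084118 = 0.201215.

0.20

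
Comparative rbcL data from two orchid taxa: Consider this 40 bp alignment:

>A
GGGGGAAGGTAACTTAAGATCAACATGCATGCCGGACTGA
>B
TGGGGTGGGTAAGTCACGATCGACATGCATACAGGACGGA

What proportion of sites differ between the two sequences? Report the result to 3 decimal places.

0.250

The sequences differ at 10 of 40 positions (sites 1, 6, 7, 13, 15, 17, 22, 31, 33, 38).
p = 10/40 = 0.250.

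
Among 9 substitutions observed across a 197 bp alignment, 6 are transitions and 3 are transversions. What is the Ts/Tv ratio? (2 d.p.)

R = 6/3 = 2.00.

2.00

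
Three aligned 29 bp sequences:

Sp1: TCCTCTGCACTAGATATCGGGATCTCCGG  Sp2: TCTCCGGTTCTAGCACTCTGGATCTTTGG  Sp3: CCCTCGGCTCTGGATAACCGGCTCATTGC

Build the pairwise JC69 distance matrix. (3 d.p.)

Sp1–Sp2: 11/29 sites differ → p ≈ 0.37931, d = −0.75 ln(1 − 0.505747) = 0.528531 ≈ 0.529.
Sp1–Sp3: 11/29 sites differ → p ≈ 0.37931, d = −0.75 ln(1 − 0.505747) = 0.528531 ≈ 0.529.
Sp2–Sp3: 13/29 sites differ → p ≈ 0.448276, d = −0.75 ln(1 − 0.597701) = 0.682920 ≈ 0.683.

d(Sp1,Sp2) = 0.529, d(Sp1,Sp3) = 0.529, d(Sp2,Sp3) = 0.683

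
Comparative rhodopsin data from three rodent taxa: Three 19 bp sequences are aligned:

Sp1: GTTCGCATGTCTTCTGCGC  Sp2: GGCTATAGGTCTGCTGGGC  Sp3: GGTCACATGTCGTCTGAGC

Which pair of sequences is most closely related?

Sp1–Sp2: 8/19 differ, p = 0.421, d = 0.618.
Sp1–Sp3: 4/19 differ, p = 0.211, d = 0.247.
Sp2–Sp3: 7/19 differ, p = 0.368, d = 0.507.
The smallest distance is between Sp1 and Sp3.

Sp1 and Sp3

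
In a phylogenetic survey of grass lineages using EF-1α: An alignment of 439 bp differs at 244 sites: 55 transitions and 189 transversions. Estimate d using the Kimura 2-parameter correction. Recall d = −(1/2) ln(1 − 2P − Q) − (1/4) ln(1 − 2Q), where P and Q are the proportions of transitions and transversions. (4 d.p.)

1.0648

P = 55/439 ≈ 0.125285 and Q = 189/439 ≈ 0.430524.
Under the Kimura two-parameter model, d = −½ ln(1 − 2P − Q) − ¼ ln(1 − 2Q).
1 − 2P − Q = 0.318906, giving −½ ln(0.318906) = 0.571429.
1 − 2Q = 0.138952, giving −¼ ln(0.138952) = 0.493407.
d = 0.571429 + 0.493407 = 1.064836.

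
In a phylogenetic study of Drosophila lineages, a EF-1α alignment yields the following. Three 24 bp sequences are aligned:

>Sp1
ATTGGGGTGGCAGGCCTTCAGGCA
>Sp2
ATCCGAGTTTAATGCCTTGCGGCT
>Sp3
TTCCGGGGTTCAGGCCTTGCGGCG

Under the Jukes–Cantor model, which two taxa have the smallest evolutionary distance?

Sp1–Sp2: 10/24 differ, p = 0.417, d = 0.608.
Sp1–Sp3: 9/24 differ, p = 0.375, d = 0.520.
Sp2–Sp3: 6/24 differ, p = 0.250, d = 0.304.
The smallest distance is between Sp2 and Sp3.

Sp2 and Sp3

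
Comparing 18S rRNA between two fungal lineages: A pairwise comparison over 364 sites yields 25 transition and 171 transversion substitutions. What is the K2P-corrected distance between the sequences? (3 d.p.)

1.169

P = 25/364 ≈ 0.068681 and Q = 171/364 ≈ 0.46978.
Under the Kimura two-parameter model, d = −½ ln(1 − 2P − Q) − ¼ ln(1 − 2Q).
1 − 2P − Q = 0.392858, giving −½ ln(0.392858) = 0.467154.
1 − 2Q = 0.06044, giving −¼ ln(0.06044) = 0.701526.
d = 0.467154 + 0.701526 = 1.168680.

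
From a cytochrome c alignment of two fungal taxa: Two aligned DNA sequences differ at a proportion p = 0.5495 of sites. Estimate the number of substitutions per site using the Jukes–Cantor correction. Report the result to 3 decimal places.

d = −(3/4) ln(1 − 4p/3) = −0.75 ln(1 − 0.732667) = −0.75 ln(0.267333)
  = −0.75 × (-1.319260) = 0.989445 substitutions/site.

0.989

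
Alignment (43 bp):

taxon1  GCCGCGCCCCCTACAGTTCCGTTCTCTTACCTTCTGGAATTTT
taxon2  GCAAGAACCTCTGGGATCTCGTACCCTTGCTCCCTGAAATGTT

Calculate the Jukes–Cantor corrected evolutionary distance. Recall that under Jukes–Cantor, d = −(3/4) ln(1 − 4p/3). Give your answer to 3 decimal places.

0.726

The sequences differ at 20 of 43 sites, so p = 20/43 ≈ 0.465116.
d = −(3/4) ln(1 − 4p/3) = −0.75 ln(1 − 0.620155) = −0.75 ln(0.379845)
  = −0.75 × (-0.967992) = 0.725994 substitutions/site.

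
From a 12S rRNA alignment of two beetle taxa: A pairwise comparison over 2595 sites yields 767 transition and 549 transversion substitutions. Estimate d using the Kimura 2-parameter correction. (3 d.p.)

0.949

P = 767/2595 ≈ 0.295568 and Q = 549/2595 ≈ 0.211561.
Under the Kimura two-parameter model, d = −½ ln(1 − 2P − Q) − ¼ ln(1 − 2Q).
1 − 2P − Q = 0.197303, giving −½ ln(0.197303) = 0.811507.
1 − 2Q = 0.576878, giving −¼ ln(0.576878) = 0.137531.
d = 0.811507 + 0.137531 = 0.949038.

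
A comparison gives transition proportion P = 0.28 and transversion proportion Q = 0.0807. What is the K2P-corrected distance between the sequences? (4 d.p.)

Under the Kimura two-parameter model, d = −½ ln(1 − 2P − Q) − ¼ ln(1 − 2Q).
1 − 2P − Q = 0.3593, giving −½ ln(0.3593) = 0.511799.
1 − 2Q = 0.8386, giving −¼ ln(0.8386) = 0.044005.
d = 0.511799 + 0.044005 = 0.555804.

0.5558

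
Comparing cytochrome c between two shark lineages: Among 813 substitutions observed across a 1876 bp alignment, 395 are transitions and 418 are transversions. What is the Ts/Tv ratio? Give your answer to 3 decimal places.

R = 395/418 = 0.944976… ≈ 0.945 (to 3 d.p.).

0.945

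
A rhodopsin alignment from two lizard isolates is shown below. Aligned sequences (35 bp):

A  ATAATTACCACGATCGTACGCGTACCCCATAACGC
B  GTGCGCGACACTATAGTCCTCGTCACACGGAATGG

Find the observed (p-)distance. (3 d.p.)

0.514

The sequences differ at 18 of 35 positions.
p = 18/35 = 0.514285… ≈ 0.514 (to 3 d.p.).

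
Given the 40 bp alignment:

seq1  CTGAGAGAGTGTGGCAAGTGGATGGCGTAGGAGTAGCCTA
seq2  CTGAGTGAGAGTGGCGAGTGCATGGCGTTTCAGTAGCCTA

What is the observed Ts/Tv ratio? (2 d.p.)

Transitions are A↔G and C↔T; transversions are all other mismatches.
Transitions: 1. Transversions: 6.
R = 1/6 = 0.166666… ≈ 0.17 (to 2 d.p.).

0.17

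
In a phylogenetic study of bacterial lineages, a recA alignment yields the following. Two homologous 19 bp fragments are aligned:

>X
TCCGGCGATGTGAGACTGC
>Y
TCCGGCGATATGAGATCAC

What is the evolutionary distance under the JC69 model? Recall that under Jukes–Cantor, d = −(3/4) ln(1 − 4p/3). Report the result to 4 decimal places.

0.2471

The sequences differ at 4 of 19 sites (10, 16, 17, 18), so p = 4/19 ≈ 0.210526.
d = −(3/4) ln(1 − 4p/3) = −0.75 ln(1 − 0.280701) = −0.75 ln(0.719299)
  = −0.75 × (-0.329478) = 0.247109 substitutions/site.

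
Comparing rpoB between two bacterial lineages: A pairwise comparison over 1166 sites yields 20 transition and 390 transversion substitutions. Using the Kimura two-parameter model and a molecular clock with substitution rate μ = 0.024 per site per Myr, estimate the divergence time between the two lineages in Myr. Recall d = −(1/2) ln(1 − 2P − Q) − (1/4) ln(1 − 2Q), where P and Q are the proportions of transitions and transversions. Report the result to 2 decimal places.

P = 20/1166 ≈ 0.017153 and Q = 390/1166 ≈ 0.334477.
Under the Kimura two-parameter model, d = −½ ln(1 − 2P − Q) − ¼ ln(1 − 2Q).
1 − 2P − Q = 0.631217, giving −½ ln(0.631217) = 0.230053.
1 − 2Q = 0.331046, giving −¼ ln(0.331046) = 0.276374.
d = 0.230053 + 0.276374 = 0.506427.
Under a molecular clock d = 2μt, so t = d/(2μ) = 0.506427 / (2 × 0.024) = 10.55 Myr.

10.55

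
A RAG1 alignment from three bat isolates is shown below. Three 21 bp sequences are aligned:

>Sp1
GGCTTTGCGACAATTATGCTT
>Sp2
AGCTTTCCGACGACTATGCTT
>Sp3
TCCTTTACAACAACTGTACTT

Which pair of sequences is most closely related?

Sp1 and Sp2

Sp1–Sp2: 4/21 differ, p = 0.190, d = 0.220.
Sp1–Sp3: 7/21 differ, p = 0.333, d = 0.441.
Sp2–Sp3: 7/21 differ, p = 0.333, d = 0.441.
The smallest distance is between Sp1 and Sp2.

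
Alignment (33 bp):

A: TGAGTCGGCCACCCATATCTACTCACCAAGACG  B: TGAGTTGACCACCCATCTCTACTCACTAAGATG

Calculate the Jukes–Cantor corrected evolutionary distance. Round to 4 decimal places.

0.1693

The sequences differ at 5 of 33 sites (6, 8, 17, 27, 32), so p = 5/33 ≈ 0.151515.
d = −(3/4) ln(1 − 4p/3) = −0.75 ln(1 − 0.20202) = −0.75 ln(0.79798)
  = −0.75 × (-0.225672) = 0.169254 substitutions/site.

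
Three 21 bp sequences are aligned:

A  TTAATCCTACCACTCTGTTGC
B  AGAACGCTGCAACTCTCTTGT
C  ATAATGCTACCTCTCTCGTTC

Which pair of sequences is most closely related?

A–B: 8/21 differ, p = 0.381, d = 0.532.
A–C: 6/21 differ, p = 0.286, d = 0.360.
B–C: 8/21 differ, p = 0.381, d = 0.532.
The smallest distance is between A and C.

A and C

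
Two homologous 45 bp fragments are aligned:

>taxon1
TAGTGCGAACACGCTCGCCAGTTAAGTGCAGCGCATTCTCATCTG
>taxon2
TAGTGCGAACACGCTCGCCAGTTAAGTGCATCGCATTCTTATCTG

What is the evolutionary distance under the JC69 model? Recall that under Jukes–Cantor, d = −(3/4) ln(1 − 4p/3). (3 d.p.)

The sequences differ at 2 of 45 sites (31, 40), so p = 2/45 ≈ 0.044444.
d = −(3/4) ln(1 − 4p/3) = −0.75 ln(1 − 0.059259) = −0.75 ln(0.940741)
  = −0.75 × (-0.061087) = 0.045815 substitutions/site.

0.046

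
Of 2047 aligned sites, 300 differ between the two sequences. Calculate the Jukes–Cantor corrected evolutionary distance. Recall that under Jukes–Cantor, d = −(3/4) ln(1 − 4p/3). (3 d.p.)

0.163

p = 300/2047 ≈ 0.146556.
d = −(3/4) ln(1 − 4p/3) = −0.75 ln(1 − 0.195408) = −0.75 ln(0.804592)
  = −0.75 × (-0.217420) = 0.163065 substitutions/site.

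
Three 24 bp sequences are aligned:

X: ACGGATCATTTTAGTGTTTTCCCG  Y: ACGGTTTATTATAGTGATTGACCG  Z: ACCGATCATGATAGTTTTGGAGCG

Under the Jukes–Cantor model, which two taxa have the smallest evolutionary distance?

X and Y

X–Y: 6/24 differ, p = 0.250, d = 0.304.
X–Z: 8/24 differ, p = 0.333, d = 0.441.
Y–Z: 8/24 differ, p = 0.333, d = 0.441.
The smallest distance is between X and Y.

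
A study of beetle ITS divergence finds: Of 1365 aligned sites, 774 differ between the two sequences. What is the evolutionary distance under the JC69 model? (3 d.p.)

p = 774/1365 ≈ 0.567033.
d = −(3/4) ln(1 − 4p/3) = −0.75 ln(1 − 0.756044) = −0.75 ln(0.243956)
  = −0.75 × (-1.410767) = 1.058075 substitutions/site.

1.058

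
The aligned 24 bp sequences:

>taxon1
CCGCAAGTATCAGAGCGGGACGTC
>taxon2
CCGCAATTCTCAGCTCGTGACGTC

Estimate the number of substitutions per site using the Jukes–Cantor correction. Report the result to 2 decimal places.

0.24

The sequences differ at 5 of 24 sites (7, 9, 14, 15, 18), so p = 5/24 ≈ 0.208333.
d = −(3/4) ln(1 − 4p/3) = −0.75 ln(1 − 0.277777) = −0.75 ln(0.722223)
  = −0.75 × (-0.325421) = 0.244066 substitutions/site.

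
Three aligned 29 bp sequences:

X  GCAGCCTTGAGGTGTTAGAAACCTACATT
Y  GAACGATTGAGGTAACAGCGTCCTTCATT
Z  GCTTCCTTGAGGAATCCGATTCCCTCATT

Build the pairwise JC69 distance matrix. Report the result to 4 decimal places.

d(X,Y) = 0.5285, d(X,Z) = 0.4618, d(Y,Z) = 0.5285

X–Y: 11/29 sites differ → p ≈ 0.37931, d = −0.75 ln(1 − 0.505747) = 0.528531 ≈ 0.5285.
X–Z: 10/29 sites differ → p ≈ 0.344828, d = −0.75 ln(1 − 0.459771) = 0.461822 ≈ 0.4618.
Y–Z: 11/29 sites differ → p ≈ 0.37931, d = −0.75 ln(1 − 0.505747) = 0.528531 ≈ 0.5285.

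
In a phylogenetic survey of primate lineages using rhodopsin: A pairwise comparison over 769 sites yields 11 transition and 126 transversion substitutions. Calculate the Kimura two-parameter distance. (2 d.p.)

P = 11/769 ≈ 0.014304 and Q = 126/769 ≈ 0.163849.
Under the Kimura two-parameter model, d = −½ ln(1 − 2P − Q) − ¼ ln(1 − 2Q).
1 − 2P − Q = 0.807543, giving −½ ln(0.807543) = 0.106879.
1 − 2Q = 0.672302, giving −¼ ln(0.672302) = 0.099262.
d = 0.106879 + 0.099262 = 0.206141.

0.21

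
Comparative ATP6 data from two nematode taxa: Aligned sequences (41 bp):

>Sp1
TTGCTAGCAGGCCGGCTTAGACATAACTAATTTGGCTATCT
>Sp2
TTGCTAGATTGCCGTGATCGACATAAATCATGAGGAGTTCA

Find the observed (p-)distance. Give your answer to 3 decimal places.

0.366

The sequences differ at 15 of 41 positions.
p = 15/41 = 0.365853… ≈ 0.366 (to 3 d.p.).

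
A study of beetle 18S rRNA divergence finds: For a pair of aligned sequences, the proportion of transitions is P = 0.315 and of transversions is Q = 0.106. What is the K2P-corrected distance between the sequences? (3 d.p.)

Under the Kimura two-parameter model, d = −½ ln(1 − 2P − Q) − ¼ ln(1 − 2Q).
1 − 2P − Q = 0.264, giving −½ ln(0.264) = 0.665903.
1 − 2Q = 0.788, giving −¼ ln(0.788) = 0.059564.
d = 0.665903 + 0.059564 = 0.725467.

0.725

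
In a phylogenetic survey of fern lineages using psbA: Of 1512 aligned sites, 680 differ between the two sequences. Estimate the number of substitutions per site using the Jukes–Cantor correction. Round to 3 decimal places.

0.687

p = 680/1512 ≈ 0.449735.
d = −(3/4) ln(1 − 4p/3) = −0.75 ln(1 − 0.599647) = −0.75 ln(0.400353)
  = −0.75 × (-0.915409) = 0.686557 substitutions/site.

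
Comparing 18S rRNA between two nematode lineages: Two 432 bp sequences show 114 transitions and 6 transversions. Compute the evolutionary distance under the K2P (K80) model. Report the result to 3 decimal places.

P = 114/432 ≈ 0.263889 and Q = 6/432 ≈ 0.013889.
Under the Kimura two-parameter model, d = −½ ln(1 − 2P − Q) − ¼ ln(1 − 2Q).
1 − 2P − Q = 0.458333, giving −½ ln(0.458333) = 0.390080.
1 − 2Q = 0.972222, giving −¼ ln(0.972222) = 0.007043.
d = 0.390080 + 0.007043 = 0.397123.

0.397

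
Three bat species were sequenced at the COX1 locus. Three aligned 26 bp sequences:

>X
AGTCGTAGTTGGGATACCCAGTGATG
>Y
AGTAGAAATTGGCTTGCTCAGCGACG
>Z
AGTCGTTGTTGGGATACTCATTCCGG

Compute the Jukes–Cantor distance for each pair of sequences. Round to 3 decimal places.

X–Y: 9/26 sites differ → p ≈ 0.346154, d = −0.75 ln(1 − 0.461539) = 0.464280 ≈ 0.464.
X–Z: 6/26 sites differ → p ≈ 0.230769, d = −0.75 ln(1 − 0.307692) = 0.275793 ≈ 0.276.
Y–Z: 12/26 sites differ → p ≈ 0.461538, d = −0.75 ln(1 − 0.615384) = 0.716632 ≈ 0.717.

d(X,Y) = 0.464, d(X,Z) = 0.276, d(Y,Z) = 0.717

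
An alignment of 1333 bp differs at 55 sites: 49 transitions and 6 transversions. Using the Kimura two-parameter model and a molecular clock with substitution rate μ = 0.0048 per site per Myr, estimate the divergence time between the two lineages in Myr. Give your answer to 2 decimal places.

4.47

P = 49/1333 ≈ 0.036759 and Q = 6/1333 ≈ 0.004501.
Under the Kimura two-parameter model, d = −½ ln(1 − 2P − Q) − ¼ ln(1 − 2Q).
1 − 2P − Q = 0.921981, giving −½ ln(0.921981) = 0.040615.
1 − 2Q = 0.990998, giving −¼ ln(0.990998) = 0.002261.
d = 0.040615 + 0.002261 = 0.042876.
Under a molecular clock d = 2μt, so t = d/(2μ) = 0.042876 / (2 × 0.0048) = 4.47 Myr.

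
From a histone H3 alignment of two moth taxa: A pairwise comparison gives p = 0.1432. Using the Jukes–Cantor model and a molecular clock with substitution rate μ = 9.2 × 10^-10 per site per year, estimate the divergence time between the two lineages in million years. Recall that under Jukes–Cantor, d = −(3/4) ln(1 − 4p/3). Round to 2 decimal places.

d = −(3/4) ln(1 − 4p/3) = −0.75 ln(1 − 0.190933) = −0.75 ln(0.809067)
  = −0.75 × (-0.211874) = 0.158906 substitutions/site.
Under a molecular clock d = 2μt, so t = d/(2μ) = 0.158906 / (2 × 9.2 × 10^-10) = 86.36 million years.

86.36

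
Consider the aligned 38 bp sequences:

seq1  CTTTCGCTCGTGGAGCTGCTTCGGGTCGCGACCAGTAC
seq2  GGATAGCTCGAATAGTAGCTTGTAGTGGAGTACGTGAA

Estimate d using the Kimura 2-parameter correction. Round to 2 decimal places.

0.96

Of 38 sites, 4 differences are transitions and 16 are transversions, so P = 4/38 ≈ 0.105263 and Q = 16/38 ≈ 0.421053.
Under the Kimura two-parameter model, d = −½ ln(1 − 2P − Q) − ¼ ln(1 − 2Q).
1 − 2P − Q = 0.368421, giving −½ ln(0.368421) = 0.499264.
1 − 2Q = 0.157894, giving −¼ ln(0.157894) = 0.461458.
d = 0.499264 + 0.461458 = 0.960722.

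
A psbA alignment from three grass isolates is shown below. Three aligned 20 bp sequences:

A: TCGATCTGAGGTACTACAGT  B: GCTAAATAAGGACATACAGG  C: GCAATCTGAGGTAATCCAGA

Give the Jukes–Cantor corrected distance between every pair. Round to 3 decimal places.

A–B: 9/20 sites differ → p = 0.45, d = −0.75 ln(1 − 0.6) = 0.687218 ≈ 0.687.
A–C: 5/20 sites differ → p = 0.25, d = −0.75 ln(1 − 0.333333) = 0.304098 ≈ 0.304.
B–C: 8/20 sites differ → p = 0.4, d = −0.75 ln(1 − 0.533333) = 0.571605 ≈ 0.572.

d(A,B) = 0.687, d(A,C) = 0.304, d(B,C) = 0.572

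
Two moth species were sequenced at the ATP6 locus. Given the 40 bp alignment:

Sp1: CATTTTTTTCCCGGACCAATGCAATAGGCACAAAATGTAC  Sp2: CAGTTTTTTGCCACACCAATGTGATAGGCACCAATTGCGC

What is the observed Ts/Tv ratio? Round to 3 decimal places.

Transitions are A↔G and C↔T; transversions are all other mismatches.
Transitions: 5. Transversions: 5.
R = 5/5 = 1.000.

1.000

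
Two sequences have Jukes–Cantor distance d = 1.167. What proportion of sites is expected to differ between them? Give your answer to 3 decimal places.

0.592

p = (3/4)(1 − e^(−4d/3)) = 0.75 × (1 − e^(-1.556)) = 0.75 × (1 − 0.210978) = 0.591767.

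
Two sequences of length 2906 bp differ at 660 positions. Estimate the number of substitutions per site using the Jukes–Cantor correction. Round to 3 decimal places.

p = 660/2906 ≈ 0.227116.
d = −(3/4) ln(1 − 4p/3) = −0.75 ln(1 − 0.302821) = −0.75 ln(0.697179)
  = −0.75 × (-0.360713) = 0.270535 substitutions/site.

0.271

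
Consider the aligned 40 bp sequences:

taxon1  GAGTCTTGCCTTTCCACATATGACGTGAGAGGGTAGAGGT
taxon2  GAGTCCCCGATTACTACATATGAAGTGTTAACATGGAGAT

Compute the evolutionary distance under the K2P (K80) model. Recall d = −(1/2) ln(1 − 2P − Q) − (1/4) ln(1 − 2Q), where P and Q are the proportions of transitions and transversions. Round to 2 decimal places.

Of 40 sites, 7 differences are transitions and 8 are transversions, so P = 7/40 = 0.175 and Q = 8/40 = 0.2.
Under the Kimura two-parameter model, d = −½ ln(1 − 2P − Q) − ¼ ln(1 − 2Q).
1 − 2P − Q = 0.45, giving −½ ln(0.45) = 0.399254.
1 − 2Q = 0.6, giving −¼ ln(0.6) = 0.127706.
d = 0.399254 + 0.127706 = 0.526960.

0.53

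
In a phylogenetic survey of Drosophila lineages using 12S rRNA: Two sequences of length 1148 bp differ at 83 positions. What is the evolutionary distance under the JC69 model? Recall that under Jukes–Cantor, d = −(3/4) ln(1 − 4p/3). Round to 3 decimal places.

0.076

p = 83/1148 ≈ 0.0723.
d = −(3/4) ln(1 − 4p/3) = −0.75 ln(1 − 0.0964) = −0.75 ln(0.9036)
  = −0.75 × (-0.101368) = 0.076026 substitutions/site.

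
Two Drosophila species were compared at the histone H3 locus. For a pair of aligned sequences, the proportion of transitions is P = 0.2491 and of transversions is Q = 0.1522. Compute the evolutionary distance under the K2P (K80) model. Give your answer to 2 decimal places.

0.62

Under the Kimura two-parameter model, d = −½ ln(1 − 2P − Q) − ¼ ln(1 − 2Q).
1 − 2P − Q = 0.3496, giving −½ ln(0.3496) = 0.525483.
1 − 2Q = 0.6956, giving −¼ ln(0.6956) = 0.090745.
d = 0.525483 + 0.090745 = 0.616228.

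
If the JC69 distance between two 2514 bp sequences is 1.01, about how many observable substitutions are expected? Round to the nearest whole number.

1395

Invert JC69: p = (3/4)(1 − e^(−4d/3)) = 0.75 × (1 − e^(-1.346667)) = 0.75 × (1 − 0.260106) = 0.554921.
Expected differing sites = pL ≈ 0.554921 × 2514 = 1395.071394 ≈ 1395.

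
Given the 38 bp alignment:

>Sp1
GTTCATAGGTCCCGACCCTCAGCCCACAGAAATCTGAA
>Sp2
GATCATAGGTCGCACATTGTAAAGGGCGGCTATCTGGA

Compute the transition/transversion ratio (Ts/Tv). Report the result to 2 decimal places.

0.80

Transitions are A↔G and C↔T; transversions are all other mismatches.
Transitions: 8. Transversions: 10.
R = 8/10 = 0.80.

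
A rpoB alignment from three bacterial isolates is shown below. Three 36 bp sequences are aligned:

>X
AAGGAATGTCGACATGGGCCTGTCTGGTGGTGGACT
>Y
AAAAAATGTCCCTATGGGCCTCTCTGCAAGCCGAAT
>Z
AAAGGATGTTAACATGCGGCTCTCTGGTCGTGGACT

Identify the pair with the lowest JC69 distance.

X and Z

X–Y: 12/36 differ, p = 0.333, d = 0.441.
X–Z: 8/36 differ, p = 0.222, d = 0.264.
Y–Z: 14/36 differ, p = 0.389, d = 0.548.
The smallest distance is between X and Z.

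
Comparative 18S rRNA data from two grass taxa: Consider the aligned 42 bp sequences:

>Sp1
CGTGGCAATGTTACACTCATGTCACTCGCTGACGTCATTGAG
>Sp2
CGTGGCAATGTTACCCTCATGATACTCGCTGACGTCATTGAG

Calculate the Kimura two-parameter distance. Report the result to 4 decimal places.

Of 42 sites, 1 differences are transitions and 2 are transversions, so P = 1/42 ≈ 0.02381 and Q = 2/42 ≈ 0.047619.
Under the Kimura two-parameter model, d = −½ ln(1 − 2P − Q) − ¼ ln(1 − 2Q).
1 − 2P − Q = 0.904761, giving −½ ln(0.904761) = 0.050042.
1 − 2Q = 0.904762, giving −¼ ln(0.904762) = 0.025021.
d = 0.050042 + 0.025021 = 0.075063.

0.0751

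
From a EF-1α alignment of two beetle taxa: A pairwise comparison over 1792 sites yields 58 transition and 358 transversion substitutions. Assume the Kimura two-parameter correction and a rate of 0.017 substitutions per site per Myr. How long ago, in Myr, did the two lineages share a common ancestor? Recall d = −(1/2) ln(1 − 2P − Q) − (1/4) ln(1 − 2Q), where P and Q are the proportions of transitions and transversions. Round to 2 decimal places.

8.27

P = 58/1792 ≈ 0.032366 and Q = 358/1792 ≈ 0.199777.
Under the Kimura two-parameter model, d = −½ ln(1 − 2P − Q) − ¼ ln(1 − 2Q).
1 − 2P − Q = 0.735491, giving −½ ln(0.735491) = 0.153608.
1 − 2Q = 0.600446, giving −¼ ln(0.600446) = 0.127521.
d = 0.153608 + 0.127521 = 0.281129.
Under a molecular clock d = 2μt, so t = d/(2μ) = 0.281129 / (2 × 0.017) = 8.27 Myr.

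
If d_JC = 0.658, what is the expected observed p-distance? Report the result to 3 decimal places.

p = (3/4)(1 − e^(−4d/3)) = 0.75 × (1 − e^(-0.877333)) = 0.75 × (1 − 0.415891) = 0.438082.

0.438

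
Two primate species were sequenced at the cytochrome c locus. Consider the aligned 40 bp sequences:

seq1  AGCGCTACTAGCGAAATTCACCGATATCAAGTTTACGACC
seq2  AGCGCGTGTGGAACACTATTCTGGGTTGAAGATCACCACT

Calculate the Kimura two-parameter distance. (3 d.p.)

0.824

Of 40 sites, 7 differences are transitions and 13 are transversions, so P = 7/40 = 0.175 and Q = 13/40 = 0.325.
Under the Kimura two-parameter model, d = −½ ln(1 − 2P − Q) − ¼ ln(1 − 2Q).
1 − 2P − Q = 0.325, giving −½ ln(0.325) = 0.561965.
1 − 2Q = 0.35, giving −¼ ln(0.35) = 0.262456.
d = 0.561965 + 0.262456 = 0.824421.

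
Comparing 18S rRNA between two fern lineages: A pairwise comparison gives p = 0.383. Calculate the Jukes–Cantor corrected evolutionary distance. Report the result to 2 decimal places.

d = −(3/4) ln(1 − 4p/3) = −0.75 ln(1 − 0.510667) = −0.75 ln(0.489333)
  = −0.75 × (-0.714712) = 0.536034 substitutions/site.

0.54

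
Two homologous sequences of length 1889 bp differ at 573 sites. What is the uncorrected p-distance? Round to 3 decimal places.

p = 573/1889 = 0.303335… ≈ 0.303 (to 3 d.p.).

0.303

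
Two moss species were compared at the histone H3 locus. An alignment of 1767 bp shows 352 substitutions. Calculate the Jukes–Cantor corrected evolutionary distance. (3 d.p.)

0.232

p = 352/1767 ≈ 0.199208.
d = −(3/4) ln(1 − 4p/3) = −0.75 ln(1 − 0.265611) = −0.75 ln(0.734389)
  = −0.75 × (-0.308716) = 0.231537 substitutions/site.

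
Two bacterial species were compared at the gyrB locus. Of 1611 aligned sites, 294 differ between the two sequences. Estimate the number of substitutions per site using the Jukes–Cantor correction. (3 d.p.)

0.209

p = 294/1611 ≈ 0.182495.
d = −(3/4) ln(1 − 4p/3) = −0.75 ln(1 − 0.243327) = −0.75 ln(0.756673)
  = −0.75 × (-0.278824) = 0.209118 substitutions/site.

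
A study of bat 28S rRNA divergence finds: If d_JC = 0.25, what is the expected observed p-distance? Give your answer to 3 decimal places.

p = (3/4)(1 − e^(−4d/3)) = 0.75 × (1 − e^(-0.333333)) = 0.75 × (1 − 0.716532) = 0.212601.

0.213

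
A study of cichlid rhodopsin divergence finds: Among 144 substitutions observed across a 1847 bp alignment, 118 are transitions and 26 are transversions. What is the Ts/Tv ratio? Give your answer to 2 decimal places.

4.54

R = 118/26 = 4.538461… ≈ 4.54 (to 2 d.p.).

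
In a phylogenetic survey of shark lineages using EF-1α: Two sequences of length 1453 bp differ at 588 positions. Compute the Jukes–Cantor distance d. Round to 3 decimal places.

p = 588/1453 ≈ 0.40468.
d = −(3/4) ln(1 − 4p/3) = −0.75 ln(1 − 0.539573) = −0.75 ln(0.460427)
  = −0.75 × (-0.775601) = 0.581701 substitutions/site.

0.582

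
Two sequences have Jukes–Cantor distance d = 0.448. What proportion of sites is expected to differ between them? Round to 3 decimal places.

0.337

p = (3/4)(1 − e^(−4d/3)) = 0.75 × (1 − e^(-0.597333)) = 0.75 × (1 − 0.550277) = 0.337292.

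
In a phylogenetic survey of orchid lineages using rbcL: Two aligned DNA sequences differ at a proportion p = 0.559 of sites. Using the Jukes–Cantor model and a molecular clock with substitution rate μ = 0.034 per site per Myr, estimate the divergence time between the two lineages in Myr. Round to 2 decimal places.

d = −(3/4) ln(1 − 4p/3) = −0.75 ln(1 − 0.745333) = −0.75 ln(0.254667)
  = −0.75 × (-1.367798) = 1.025849 substitutions/site.
Under a molecular clock d = 2μt, so t = d/(2μ) = 1.025849 / (2 × 0.034) = 15.09 Myr.

15.09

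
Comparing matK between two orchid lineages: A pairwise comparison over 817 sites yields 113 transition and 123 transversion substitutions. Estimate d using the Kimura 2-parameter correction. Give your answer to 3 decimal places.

P = 113/817 ≈ 0.138311 and Q = 123/817 ≈ 0.150551.
Under the Kimura two-parameter model, d = −½ ln(1 − 2P − Q) − ¼ ln(1 − 2Q).
1 − 2P − Q = 0.572827, giving −½ ln(0.572827) = 0.278586.
1 − 2Q = 0.698898, giving −¼ ln(0.698898) = 0.089563.
d = 0.278586 + 0.089563 = 0.368149.

0.368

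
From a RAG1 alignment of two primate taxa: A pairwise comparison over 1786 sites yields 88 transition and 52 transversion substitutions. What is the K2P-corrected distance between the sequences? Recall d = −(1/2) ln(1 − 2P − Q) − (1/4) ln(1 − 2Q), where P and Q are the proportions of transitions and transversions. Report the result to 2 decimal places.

P = 88/1786 ≈ 0.049272 and Q = 52/1786 ≈ 0.029115.
Under the Kimura two-parameter model, d = −½ ln(1 − 2P − Q) − ¼ ln(1 − 2Q).
1 − 2P − Q = 0.872341, giving −½ ln(0.872341) = 0.068287.
1 − 2Q = 0.94177, giving −¼ ln(0.94177) = 0.014999.
d = 0.068287 + 0.014999 = 0.083286.

0.08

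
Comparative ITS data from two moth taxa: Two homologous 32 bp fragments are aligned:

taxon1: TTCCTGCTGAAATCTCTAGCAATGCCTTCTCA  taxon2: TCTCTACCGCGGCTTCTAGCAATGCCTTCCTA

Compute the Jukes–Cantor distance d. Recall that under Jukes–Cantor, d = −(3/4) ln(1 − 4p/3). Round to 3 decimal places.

0.460

The sequences differ at 11 of 32 sites, so p = 11/32 = 0.34375.
d = −(3/4) ln(1 − 4p/3) = −0.75 ln(1 − 0.458333) = −0.75 ln(0.541667)
  = −0.75 × (-0.613104) = 0.459828 substitutions/site.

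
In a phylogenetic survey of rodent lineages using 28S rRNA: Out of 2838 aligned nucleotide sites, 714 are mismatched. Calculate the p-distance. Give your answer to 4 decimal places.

p = 714/2838 = 0.251585… ≈ 0.2516 (to 4 d.p.).

0.2516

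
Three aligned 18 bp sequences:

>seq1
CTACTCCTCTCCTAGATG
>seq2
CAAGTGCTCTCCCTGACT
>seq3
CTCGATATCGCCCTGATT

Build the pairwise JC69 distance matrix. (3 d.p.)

seq1–seq2: 7/18 sites differ → p ≈ 0.388889, d = −0.75 ln(1 − 0.518519) = 0.548166 ≈ 0.548.
seq1–seq3: 9/18 sites differ → p = 0.5, d = −0.75 ln(1 − 0.666667) = 0.823960 ≈ 0.824.
seq2–seq3: 7/18 sites differ → p ≈ 0.388889, d = −0.75 ln(1 − 0.518519) = 0.548166 ≈ 0.548.

d(seq1,seq2) = 0.548, d(seq1,seq3) = 0.824, d(seq2,seq3) = 0.548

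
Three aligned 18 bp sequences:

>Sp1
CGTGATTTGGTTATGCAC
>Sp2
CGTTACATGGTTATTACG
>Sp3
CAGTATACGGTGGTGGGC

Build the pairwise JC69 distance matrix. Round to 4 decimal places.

d(Sp1,Sp2) = 0.5482, d(Sp1,Sp3) = 0.8240, d(Sp2,Sp3) = 1.0124

Sp1–Sp2: 7/18 sites differ → p ≈ 0.388889, d = −0.75 ln(1 − 0.518519) = 0.548166 ≈ 0.5482.
Sp1–Sp3: 9/18 sites differ → p = 0.5, d = −0.75 ln(1 − 0.666667) = 0.823960 ≈ 0.8240.
Sp2–Sp3: 10/18 sites differ → p ≈ 0.555556, d = −0.75 ln(1 − 0.740741) = 1.012446 ≈ 1.0124.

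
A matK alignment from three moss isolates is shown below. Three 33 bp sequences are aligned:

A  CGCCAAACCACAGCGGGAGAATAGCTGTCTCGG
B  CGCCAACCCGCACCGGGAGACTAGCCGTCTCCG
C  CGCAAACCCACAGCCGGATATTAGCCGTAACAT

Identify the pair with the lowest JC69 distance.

A–B: 6/33 differ, p = 0.182, d = 0.208.
A–C: 10/33 differ, p = 0.303, d = 0.388.
B–C: 10/33 differ, p = 0.303, d = 0.388.
The smallest distance is between A and B.

A and B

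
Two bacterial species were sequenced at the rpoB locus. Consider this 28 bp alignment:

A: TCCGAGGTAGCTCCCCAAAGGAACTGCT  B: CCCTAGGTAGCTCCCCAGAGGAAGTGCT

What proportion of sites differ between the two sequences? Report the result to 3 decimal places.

0.143

The sequences differ at 4 of 28 positions (sites 1, 4, 18, 24).
p = 4/28 = 0.142857… ≈ 0.143 (to 3 d.p.).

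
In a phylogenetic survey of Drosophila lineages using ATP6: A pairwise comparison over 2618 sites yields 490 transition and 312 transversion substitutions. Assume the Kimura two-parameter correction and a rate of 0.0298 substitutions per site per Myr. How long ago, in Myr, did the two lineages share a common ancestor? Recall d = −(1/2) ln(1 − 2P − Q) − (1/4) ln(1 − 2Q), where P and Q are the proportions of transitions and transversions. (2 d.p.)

6.85

P = 490/2618 ≈ 0.187166 and Q = 312/2618 ≈ 0.119175.
Under the Kimura two-parameter model, d = −½ ln(1 − 2P − Q) − ¼ ln(1 − 2Q).
1 − 2P − Q = 0.506493, giving −½ ln(0.506493) = 0.340122.
1 − 2Q = 0.76165, giving −¼ ln(0.76165) = 0.068067.
d = 0.340122 + 0.068067 = 0.408189.
Under a molecular clock d = 2μt, so t = d/(2μ) = 0.408189 / (2 × 0.0298) = 6.85 Myr.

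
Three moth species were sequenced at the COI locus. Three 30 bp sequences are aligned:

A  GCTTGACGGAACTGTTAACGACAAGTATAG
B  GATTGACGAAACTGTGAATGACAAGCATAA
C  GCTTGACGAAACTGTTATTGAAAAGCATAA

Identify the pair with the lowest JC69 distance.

B and C

A–B: 6/30 differ, p = 0.200, d = 0.233.
A–C: 6/30 differ, p = 0.200, d = 0.233.
B–C: 4/30 differ, p = 0.133, d = 0.147.
The smallest distance is between B and C.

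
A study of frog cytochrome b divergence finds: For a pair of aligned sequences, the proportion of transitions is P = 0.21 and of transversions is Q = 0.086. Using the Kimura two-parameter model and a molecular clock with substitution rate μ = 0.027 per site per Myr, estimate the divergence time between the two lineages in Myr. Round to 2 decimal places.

Under the Kimura two-parameter model, d = −½ ln(1 − 2P − Q) − ¼ ln(1 − 2Q).
1 − 2P − Q = 0.494, giving −½ ln(0.494) = 0.352610.
1 − 2Q = 0.828, giving −¼ ln(0.828) = 0.047186.
d = 0.352610 + 0.047186 = 0.399796.
Under a molecular clock d = 2μt, so t = d/(2μ) = 0.399796 / (2 × 0.027) = 7.40 Myr.

7.40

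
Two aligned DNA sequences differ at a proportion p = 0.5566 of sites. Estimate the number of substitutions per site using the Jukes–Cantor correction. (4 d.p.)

1.0165

d = −(3/4) ln(1 − 4p/3) = −0.75 ln(1 − 0.742133) = −0.75 ln(0.257867)
  = −0.75 × (-1.355311) = 1.016483 substitutions/site.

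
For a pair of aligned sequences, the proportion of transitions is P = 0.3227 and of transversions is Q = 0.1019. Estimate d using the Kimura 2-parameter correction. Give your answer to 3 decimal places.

0.745

Under the Kimura two-parameter model, d = −½ ln(1 − 2P − Q) − ¼ ln(1 − 2Q).
1 − 2P − Q = 0.2527, giving −½ ln(0.2527) = 0.687776.
1 − 2Q = 0.7962, giving −¼ ln(0.7962) = 0.056976.
d = 0.687776 + 0.056976 = 0.744752.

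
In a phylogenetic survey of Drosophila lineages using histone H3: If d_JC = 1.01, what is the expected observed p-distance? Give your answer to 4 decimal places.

p = (3/4)(1 − e^(−4d/3)) = 0.75 × (1 − e^(-1.346667)) = 0.75 × (1 − 0.260106) = 0.554921.

0.5549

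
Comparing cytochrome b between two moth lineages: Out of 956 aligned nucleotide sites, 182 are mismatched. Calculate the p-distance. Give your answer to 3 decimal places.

p = 182/956 = 0.190376… ≈ 0.190 (to 3 d.p.).

0.190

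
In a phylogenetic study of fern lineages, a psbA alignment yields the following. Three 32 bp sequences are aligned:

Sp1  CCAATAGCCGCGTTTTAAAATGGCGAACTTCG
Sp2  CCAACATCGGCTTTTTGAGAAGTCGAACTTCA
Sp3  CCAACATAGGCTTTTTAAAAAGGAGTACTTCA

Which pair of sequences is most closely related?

Sp2 and Sp3

Sp1–Sp2: 9/32 differ, p = 0.281, d = 0.353.
Sp1–Sp3: 9/32 differ, p = 0.281, d = 0.353.
Sp2–Sp3: 6/32 differ, p = 0.188, d = 0.216.
The smallest distance is between Sp2 and Sp3.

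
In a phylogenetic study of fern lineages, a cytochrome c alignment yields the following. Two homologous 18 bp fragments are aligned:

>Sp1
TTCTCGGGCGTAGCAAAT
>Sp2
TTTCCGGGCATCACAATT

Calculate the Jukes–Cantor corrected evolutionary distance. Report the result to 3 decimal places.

0.441

The sequences differ at 6 of 18 sites (3, 4, 10, 12, 13, 17), so p = 6/18 ≈ 0.333333.
d = −(3/4) ln(1 − 4p/3) = −0.75 ln(1 − 0.444444) = −0.75 ln(0.555556)
  = −0.75 × (-0.587786) = 0.440840 substitutions/site.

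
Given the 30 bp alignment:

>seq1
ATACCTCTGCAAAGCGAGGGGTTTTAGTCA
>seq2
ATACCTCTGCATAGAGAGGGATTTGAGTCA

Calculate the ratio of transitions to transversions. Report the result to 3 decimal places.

Transitions are A↔G and C↔T; transversions are all other mismatches.
Transitions: 1. Transversions: 3.
R = 1/3 = 0.333333… ≈ 0.333 (to 3 d.p.).

0.333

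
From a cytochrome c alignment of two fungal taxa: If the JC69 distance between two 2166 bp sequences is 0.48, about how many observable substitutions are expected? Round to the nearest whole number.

768

Invert JC69: p = (3/4)(1 − e^(−4d/3)) = 0.75 × (1 − e^(-0.64)) = 0.75 × (1 − 0.527292) = 0.354531.
Expected differing sites = pL ≈ 0.354531 × 2166 = 767.914146 ≈ 768.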